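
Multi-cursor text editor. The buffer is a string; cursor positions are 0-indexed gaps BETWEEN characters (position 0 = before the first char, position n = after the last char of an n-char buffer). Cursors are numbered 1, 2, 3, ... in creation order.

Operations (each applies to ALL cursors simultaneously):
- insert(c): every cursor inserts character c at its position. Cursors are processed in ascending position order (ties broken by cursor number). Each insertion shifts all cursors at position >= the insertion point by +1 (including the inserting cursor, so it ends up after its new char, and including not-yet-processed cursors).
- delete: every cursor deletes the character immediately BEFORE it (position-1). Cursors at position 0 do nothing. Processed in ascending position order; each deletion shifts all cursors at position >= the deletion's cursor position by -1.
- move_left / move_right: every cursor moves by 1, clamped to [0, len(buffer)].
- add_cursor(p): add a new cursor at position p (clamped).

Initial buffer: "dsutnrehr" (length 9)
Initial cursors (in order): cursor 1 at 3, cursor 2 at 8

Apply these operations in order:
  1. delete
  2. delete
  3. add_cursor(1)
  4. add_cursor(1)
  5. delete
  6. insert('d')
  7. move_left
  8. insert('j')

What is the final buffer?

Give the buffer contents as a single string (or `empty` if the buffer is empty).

Answer: ddjjjdtnjdr

Derivation:
After op 1 (delete): buffer="dstnrer" (len 7), cursors c1@2 c2@6, authorship .......
After op 2 (delete): buffer="dtnrr" (len 5), cursors c1@1 c2@4, authorship .....
After op 3 (add_cursor(1)): buffer="dtnrr" (len 5), cursors c1@1 c3@1 c2@4, authorship .....
After op 4 (add_cursor(1)): buffer="dtnrr" (len 5), cursors c1@1 c3@1 c4@1 c2@4, authorship .....
After op 5 (delete): buffer="tnr" (len 3), cursors c1@0 c3@0 c4@0 c2@2, authorship ...
After op 6 (insert('d')): buffer="dddtndr" (len 7), cursors c1@3 c3@3 c4@3 c2@6, authorship 134..2.
After op 7 (move_left): buffer="dddtndr" (len 7), cursors c1@2 c3@2 c4@2 c2@5, authorship 134..2.
After op 8 (insert('j')): buffer="ddjjjdtnjdr" (len 11), cursors c1@5 c3@5 c4@5 c2@9, authorship 131344..22.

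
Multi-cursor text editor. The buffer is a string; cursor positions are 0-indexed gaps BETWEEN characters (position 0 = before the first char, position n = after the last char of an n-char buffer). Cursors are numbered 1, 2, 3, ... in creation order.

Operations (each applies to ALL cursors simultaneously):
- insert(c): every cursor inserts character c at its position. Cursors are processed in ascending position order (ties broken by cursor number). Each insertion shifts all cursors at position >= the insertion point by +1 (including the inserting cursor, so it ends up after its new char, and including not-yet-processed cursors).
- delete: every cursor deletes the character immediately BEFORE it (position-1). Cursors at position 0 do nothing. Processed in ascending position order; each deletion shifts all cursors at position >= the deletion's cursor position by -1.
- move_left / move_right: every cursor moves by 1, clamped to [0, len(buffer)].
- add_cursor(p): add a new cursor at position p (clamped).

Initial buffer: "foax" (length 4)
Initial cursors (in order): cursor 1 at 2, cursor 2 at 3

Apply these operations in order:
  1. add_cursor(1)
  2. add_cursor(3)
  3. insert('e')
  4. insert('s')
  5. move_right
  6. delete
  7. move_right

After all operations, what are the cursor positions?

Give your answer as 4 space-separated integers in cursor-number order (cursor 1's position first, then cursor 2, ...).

Answer: 6 8 4 8

Derivation:
After op 1 (add_cursor(1)): buffer="foax" (len 4), cursors c3@1 c1@2 c2@3, authorship ....
After op 2 (add_cursor(3)): buffer="foax" (len 4), cursors c3@1 c1@2 c2@3 c4@3, authorship ....
After op 3 (insert('e')): buffer="feoeaeex" (len 8), cursors c3@2 c1@4 c2@7 c4@7, authorship .3.1.24.
After op 4 (insert('s')): buffer="fesoesaeessx" (len 12), cursors c3@3 c1@6 c2@11 c4@11, authorship .33.11.2424.
After op 5 (move_right): buffer="fesoesaeessx" (len 12), cursors c3@4 c1@7 c2@12 c4@12, authorship .33.11.2424.
After op 6 (delete): buffer="fesesees" (len 8), cursors c3@3 c1@5 c2@8 c4@8, authorship .3311242
After op 7 (move_right): buffer="fesesees" (len 8), cursors c3@4 c1@6 c2@8 c4@8, authorship .3311242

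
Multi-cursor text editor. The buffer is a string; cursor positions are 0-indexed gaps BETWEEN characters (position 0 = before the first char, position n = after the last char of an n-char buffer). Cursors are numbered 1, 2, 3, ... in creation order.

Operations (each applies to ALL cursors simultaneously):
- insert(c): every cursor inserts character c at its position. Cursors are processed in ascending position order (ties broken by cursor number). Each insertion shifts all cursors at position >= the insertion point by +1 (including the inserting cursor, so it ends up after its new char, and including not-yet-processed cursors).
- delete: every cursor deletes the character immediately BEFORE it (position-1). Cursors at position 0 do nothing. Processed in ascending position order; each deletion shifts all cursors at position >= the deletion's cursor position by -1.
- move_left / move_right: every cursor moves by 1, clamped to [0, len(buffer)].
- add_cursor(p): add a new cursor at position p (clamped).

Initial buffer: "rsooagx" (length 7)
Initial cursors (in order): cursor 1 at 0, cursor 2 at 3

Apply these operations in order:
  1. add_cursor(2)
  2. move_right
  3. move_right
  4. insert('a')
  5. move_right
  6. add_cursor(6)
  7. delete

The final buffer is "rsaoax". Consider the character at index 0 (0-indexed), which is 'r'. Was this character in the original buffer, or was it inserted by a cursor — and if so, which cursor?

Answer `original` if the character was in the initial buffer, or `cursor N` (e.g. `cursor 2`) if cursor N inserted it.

Answer: original

Derivation:
After op 1 (add_cursor(2)): buffer="rsooagx" (len 7), cursors c1@0 c3@2 c2@3, authorship .......
After op 2 (move_right): buffer="rsooagx" (len 7), cursors c1@1 c3@3 c2@4, authorship .......
After op 3 (move_right): buffer="rsooagx" (len 7), cursors c1@2 c3@4 c2@5, authorship .......
After op 4 (insert('a')): buffer="rsaooaaagx" (len 10), cursors c1@3 c3@6 c2@8, authorship ..1..3.2..
After op 5 (move_right): buffer="rsaooaaagx" (len 10), cursors c1@4 c3@7 c2@9, authorship ..1..3.2..
After op 6 (add_cursor(6)): buffer="rsaooaaagx" (len 10), cursors c1@4 c4@6 c3@7 c2@9, authorship ..1..3.2..
After op 7 (delete): buffer="rsaoax" (len 6), cursors c1@3 c3@4 c4@4 c2@5, authorship ..1.2.
Authorship (.=original, N=cursor N): . . 1 . 2 .
Index 0: author = original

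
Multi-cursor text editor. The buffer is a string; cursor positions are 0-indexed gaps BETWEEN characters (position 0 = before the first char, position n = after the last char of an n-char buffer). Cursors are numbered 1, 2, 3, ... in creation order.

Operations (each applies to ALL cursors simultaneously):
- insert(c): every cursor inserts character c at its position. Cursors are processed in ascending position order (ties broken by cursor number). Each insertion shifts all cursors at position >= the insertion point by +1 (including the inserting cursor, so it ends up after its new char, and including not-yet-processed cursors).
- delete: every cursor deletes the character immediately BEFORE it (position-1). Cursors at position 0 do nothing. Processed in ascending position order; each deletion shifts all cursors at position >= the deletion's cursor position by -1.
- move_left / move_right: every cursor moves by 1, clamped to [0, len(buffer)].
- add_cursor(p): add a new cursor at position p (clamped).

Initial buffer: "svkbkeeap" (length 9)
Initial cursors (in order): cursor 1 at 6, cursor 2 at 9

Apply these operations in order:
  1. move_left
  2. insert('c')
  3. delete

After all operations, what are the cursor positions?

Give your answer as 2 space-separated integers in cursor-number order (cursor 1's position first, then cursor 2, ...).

Answer: 5 8

Derivation:
After op 1 (move_left): buffer="svkbkeeap" (len 9), cursors c1@5 c2@8, authorship .........
After op 2 (insert('c')): buffer="svkbkceeacp" (len 11), cursors c1@6 c2@10, authorship .....1...2.
After op 3 (delete): buffer="svkbkeeap" (len 9), cursors c1@5 c2@8, authorship .........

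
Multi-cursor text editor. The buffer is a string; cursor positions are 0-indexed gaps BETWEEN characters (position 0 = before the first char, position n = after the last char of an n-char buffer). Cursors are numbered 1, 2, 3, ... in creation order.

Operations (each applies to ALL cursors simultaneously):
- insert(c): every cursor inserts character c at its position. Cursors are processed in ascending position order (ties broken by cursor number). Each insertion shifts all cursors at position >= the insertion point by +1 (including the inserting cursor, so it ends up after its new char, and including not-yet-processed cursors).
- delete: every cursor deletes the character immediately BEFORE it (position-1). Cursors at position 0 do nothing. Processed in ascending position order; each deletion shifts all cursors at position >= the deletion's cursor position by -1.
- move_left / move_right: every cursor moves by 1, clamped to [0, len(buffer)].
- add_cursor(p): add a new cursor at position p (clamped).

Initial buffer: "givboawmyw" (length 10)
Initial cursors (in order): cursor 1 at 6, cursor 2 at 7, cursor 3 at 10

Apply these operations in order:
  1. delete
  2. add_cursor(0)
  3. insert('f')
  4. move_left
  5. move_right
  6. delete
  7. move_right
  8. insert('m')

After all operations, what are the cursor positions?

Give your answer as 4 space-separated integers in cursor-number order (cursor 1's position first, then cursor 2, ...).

After op 1 (delete): buffer="givbomy" (len 7), cursors c1@5 c2@5 c3@7, authorship .......
After op 2 (add_cursor(0)): buffer="givbomy" (len 7), cursors c4@0 c1@5 c2@5 c3@7, authorship .......
After op 3 (insert('f')): buffer="fgivboffmyf" (len 11), cursors c4@1 c1@8 c2@8 c3@11, authorship 4.....12..3
After op 4 (move_left): buffer="fgivboffmyf" (len 11), cursors c4@0 c1@7 c2@7 c3@10, authorship 4.....12..3
After op 5 (move_right): buffer="fgivboffmyf" (len 11), cursors c4@1 c1@8 c2@8 c3@11, authorship 4.....12..3
After op 6 (delete): buffer="givbomy" (len 7), cursors c4@0 c1@5 c2@5 c3@7, authorship .......
After op 7 (move_right): buffer="givbomy" (len 7), cursors c4@1 c1@6 c2@6 c3@7, authorship .......
After op 8 (insert('m')): buffer="gmivbommmym" (len 11), cursors c4@2 c1@9 c2@9 c3@11, authorship .4.....12.3

Answer: 9 9 11 2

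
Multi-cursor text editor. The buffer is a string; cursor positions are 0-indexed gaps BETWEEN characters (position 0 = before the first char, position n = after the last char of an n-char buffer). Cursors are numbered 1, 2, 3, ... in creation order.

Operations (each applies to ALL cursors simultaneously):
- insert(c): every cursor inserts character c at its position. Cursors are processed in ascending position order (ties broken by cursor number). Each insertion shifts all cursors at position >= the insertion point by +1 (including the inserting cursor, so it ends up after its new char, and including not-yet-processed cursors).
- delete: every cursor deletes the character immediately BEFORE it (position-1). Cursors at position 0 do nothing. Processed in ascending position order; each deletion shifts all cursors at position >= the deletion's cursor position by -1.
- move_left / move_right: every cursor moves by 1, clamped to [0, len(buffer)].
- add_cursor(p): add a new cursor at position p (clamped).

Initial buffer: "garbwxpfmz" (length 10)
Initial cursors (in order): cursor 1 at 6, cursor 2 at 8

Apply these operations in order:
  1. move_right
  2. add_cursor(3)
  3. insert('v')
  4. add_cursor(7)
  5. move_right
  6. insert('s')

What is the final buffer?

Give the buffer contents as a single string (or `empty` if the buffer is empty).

After op 1 (move_right): buffer="garbwxpfmz" (len 10), cursors c1@7 c2@9, authorship ..........
After op 2 (add_cursor(3)): buffer="garbwxpfmz" (len 10), cursors c3@3 c1@7 c2@9, authorship ..........
After op 3 (insert('v')): buffer="garvbwxpvfmvz" (len 13), cursors c3@4 c1@9 c2@12, authorship ...3....1..2.
After op 4 (add_cursor(7)): buffer="garvbwxpvfmvz" (len 13), cursors c3@4 c4@7 c1@9 c2@12, authorship ...3....1..2.
After op 5 (move_right): buffer="garvbwxpvfmvz" (len 13), cursors c3@5 c4@8 c1@10 c2@13, authorship ...3....1..2.
After op 6 (insert('s')): buffer="garvbswxpsvfsmvzs" (len 17), cursors c3@6 c4@10 c1@13 c2@17, authorship ...3.3...41.1.2.2

Answer: garvbswxpsvfsmvzs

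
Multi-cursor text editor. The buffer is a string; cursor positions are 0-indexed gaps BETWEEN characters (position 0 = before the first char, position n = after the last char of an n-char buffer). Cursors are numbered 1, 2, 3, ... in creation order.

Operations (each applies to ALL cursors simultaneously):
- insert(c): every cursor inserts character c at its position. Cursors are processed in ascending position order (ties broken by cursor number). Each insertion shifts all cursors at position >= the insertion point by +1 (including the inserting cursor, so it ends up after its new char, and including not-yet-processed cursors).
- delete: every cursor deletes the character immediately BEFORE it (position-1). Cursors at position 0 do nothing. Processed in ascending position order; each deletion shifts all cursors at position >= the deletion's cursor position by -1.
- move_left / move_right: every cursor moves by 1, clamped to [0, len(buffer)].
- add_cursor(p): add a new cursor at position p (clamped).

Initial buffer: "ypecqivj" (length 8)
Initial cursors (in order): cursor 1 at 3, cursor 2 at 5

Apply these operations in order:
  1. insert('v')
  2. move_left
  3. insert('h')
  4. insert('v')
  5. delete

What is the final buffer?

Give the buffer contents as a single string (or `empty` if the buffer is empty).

After op 1 (insert('v')): buffer="ypevcqvivj" (len 10), cursors c1@4 c2@7, authorship ...1..2...
After op 2 (move_left): buffer="ypevcqvivj" (len 10), cursors c1@3 c2@6, authorship ...1..2...
After op 3 (insert('h')): buffer="ypehvcqhvivj" (len 12), cursors c1@4 c2@8, authorship ...11..22...
After op 4 (insert('v')): buffer="ypehvvcqhvvivj" (len 14), cursors c1@5 c2@10, authorship ...111..222...
After op 5 (delete): buffer="ypehvcqhvivj" (len 12), cursors c1@4 c2@8, authorship ...11..22...

Answer: ypehvcqhvivj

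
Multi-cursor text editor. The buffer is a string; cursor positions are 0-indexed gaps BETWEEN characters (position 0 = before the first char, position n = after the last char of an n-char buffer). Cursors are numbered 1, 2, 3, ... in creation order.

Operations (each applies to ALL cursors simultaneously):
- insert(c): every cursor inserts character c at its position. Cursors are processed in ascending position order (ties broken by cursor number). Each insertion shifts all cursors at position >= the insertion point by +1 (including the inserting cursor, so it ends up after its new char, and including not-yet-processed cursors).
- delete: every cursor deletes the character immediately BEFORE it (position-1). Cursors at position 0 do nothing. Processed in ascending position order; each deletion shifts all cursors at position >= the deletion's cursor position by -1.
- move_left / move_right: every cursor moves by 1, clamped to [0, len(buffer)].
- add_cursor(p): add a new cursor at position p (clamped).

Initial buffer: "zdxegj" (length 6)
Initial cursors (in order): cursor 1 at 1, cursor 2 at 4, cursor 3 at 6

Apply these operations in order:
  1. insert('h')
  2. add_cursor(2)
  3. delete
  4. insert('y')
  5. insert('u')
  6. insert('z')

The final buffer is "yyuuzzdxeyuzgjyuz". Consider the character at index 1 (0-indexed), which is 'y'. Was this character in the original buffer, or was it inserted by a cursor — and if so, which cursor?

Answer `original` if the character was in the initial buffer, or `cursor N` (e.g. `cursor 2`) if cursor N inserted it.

Answer: cursor 4

Derivation:
After op 1 (insert('h')): buffer="zhdxehgjh" (len 9), cursors c1@2 c2@6 c3@9, authorship .1...2..3
After op 2 (add_cursor(2)): buffer="zhdxehgjh" (len 9), cursors c1@2 c4@2 c2@6 c3@9, authorship .1...2..3
After op 3 (delete): buffer="dxegj" (len 5), cursors c1@0 c4@0 c2@3 c3@5, authorship .....
After op 4 (insert('y')): buffer="yydxeygjy" (len 9), cursors c1@2 c4@2 c2@6 c3@9, authorship 14...2..3
After op 5 (insert('u')): buffer="yyuudxeyugjyu" (len 13), cursors c1@4 c4@4 c2@9 c3@13, authorship 1414...22..33
After op 6 (insert('z')): buffer="yyuuzzdxeyuzgjyuz" (len 17), cursors c1@6 c4@6 c2@12 c3@17, authorship 141414...222..333
Authorship (.=original, N=cursor N): 1 4 1 4 1 4 . . . 2 2 2 . . 3 3 3
Index 1: author = 4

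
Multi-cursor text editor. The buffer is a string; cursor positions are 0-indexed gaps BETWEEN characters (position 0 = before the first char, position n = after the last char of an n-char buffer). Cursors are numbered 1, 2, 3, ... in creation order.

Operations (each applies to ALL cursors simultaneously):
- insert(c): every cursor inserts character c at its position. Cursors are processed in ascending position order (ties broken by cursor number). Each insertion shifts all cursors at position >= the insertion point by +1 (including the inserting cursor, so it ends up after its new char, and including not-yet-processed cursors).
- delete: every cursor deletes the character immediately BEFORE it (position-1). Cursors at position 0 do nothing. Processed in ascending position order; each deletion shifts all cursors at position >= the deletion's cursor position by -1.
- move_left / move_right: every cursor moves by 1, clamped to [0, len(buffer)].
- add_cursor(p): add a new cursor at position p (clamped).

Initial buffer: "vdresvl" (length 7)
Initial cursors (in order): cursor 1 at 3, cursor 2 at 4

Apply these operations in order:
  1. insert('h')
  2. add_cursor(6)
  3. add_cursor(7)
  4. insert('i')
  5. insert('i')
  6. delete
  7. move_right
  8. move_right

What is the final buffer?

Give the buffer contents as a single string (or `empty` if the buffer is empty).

After op 1 (insert('h')): buffer="vdrhehsvl" (len 9), cursors c1@4 c2@6, authorship ...1.2...
After op 2 (add_cursor(6)): buffer="vdrhehsvl" (len 9), cursors c1@4 c2@6 c3@6, authorship ...1.2...
After op 3 (add_cursor(7)): buffer="vdrhehsvl" (len 9), cursors c1@4 c2@6 c3@6 c4@7, authorship ...1.2...
After op 4 (insert('i')): buffer="vdrhiehiisivl" (len 13), cursors c1@5 c2@9 c3@9 c4@11, authorship ...11.223.4..
After op 5 (insert('i')): buffer="vdrhiiehiiiisiivl" (len 17), cursors c1@6 c2@12 c3@12 c4@15, authorship ...111.22323.44..
After op 6 (delete): buffer="vdrhiehiisivl" (len 13), cursors c1@5 c2@9 c3@9 c4@11, authorship ...11.223.4..
After op 7 (move_right): buffer="vdrhiehiisivl" (len 13), cursors c1@6 c2@10 c3@10 c4@12, authorship ...11.223.4..
After op 8 (move_right): buffer="vdrhiehiisivl" (len 13), cursors c1@7 c2@11 c3@11 c4@13, authorship ...11.223.4..

Answer: vdrhiehiisivl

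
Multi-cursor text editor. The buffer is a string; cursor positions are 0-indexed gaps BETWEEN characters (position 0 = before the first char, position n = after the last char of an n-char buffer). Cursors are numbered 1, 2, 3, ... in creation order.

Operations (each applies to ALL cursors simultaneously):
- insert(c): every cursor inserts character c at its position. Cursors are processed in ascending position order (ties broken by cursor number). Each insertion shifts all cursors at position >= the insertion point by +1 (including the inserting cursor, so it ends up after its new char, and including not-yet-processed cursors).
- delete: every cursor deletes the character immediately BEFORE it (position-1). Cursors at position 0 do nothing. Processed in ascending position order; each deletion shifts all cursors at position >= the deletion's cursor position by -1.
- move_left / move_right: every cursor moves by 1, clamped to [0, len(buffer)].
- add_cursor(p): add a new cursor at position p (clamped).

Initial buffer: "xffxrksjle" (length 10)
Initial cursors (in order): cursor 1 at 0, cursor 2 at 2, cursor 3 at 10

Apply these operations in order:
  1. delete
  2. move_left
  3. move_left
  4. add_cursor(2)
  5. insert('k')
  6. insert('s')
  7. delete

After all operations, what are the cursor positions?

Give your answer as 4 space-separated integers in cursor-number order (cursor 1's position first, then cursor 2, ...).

Answer: 2 2 10 5

Derivation:
After op 1 (delete): buffer="xfxrksjl" (len 8), cursors c1@0 c2@1 c3@8, authorship ........
After op 2 (move_left): buffer="xfxrksjl" (len 8), cursors c1@0 c2@0 c3@7, authorship ........
After op 3 (move_left): buffer="xfxrksjl" (len 8), cursors c1@0 c2@0 c3@6, authorship ........
After op 4 (add_cursor(2)): buffer="xfxrksjl" (len 8), cursors c1@0 c2@0 c4@2 c3@6, authorship ........
After op 5 (insert('k')): buffer="kkxfkxrkskjl" (len 12), cursors c1@2 c2@2 c4@5 c3@10, authorship 12..4....3..
After op 6 (insert('s')): buffer="kkssxfksxrksksjl" (len 16), cursors c1@4 c2@4 c4@8 c3@14, authorship 1212..44....33..
After op 7 (delete): buffer="kkxfkxrkskjl" (len 12), cursors c1@2 c2@2 c4@5 c3@10, authorship 12..4....3..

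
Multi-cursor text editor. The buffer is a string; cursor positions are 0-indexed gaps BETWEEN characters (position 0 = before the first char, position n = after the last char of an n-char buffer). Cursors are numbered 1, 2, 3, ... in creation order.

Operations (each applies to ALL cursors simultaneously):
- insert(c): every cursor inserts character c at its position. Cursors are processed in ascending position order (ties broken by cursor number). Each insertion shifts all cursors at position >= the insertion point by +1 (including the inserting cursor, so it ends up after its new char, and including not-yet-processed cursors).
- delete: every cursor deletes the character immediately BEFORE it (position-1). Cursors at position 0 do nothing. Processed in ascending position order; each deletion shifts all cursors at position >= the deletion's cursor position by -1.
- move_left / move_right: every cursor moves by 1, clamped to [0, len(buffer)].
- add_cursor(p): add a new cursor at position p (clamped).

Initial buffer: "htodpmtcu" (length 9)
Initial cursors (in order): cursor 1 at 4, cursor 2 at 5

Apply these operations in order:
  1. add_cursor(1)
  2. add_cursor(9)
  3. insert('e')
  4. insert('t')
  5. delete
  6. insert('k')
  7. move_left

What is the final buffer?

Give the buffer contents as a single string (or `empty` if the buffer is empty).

After op 1 (add_cursor(1)): buffer="htodpmtcu" (len 9), cursors c3@1 c1@4 c2@5, authorship .........
After op 2 (add_cursor(9)): buffer="htodpmtcu" (len 9), cursors c3@1 c1@4 c2@5 c4@9, authorship .........
After op 3 (insert('e')): buffer="hetodepemtcue" (len 13), cursors c3@2 c1@6 c2@8 c4@13, authorship .3...1.2....4
After op 4 (insert('t')): buffer="hettodetpetmtcuet" (len 17), cursors c3@3 c1@8 c2@11 c4@17, authorship .33...11.22....44
After op 5 (delete): buffer="hetodepemtcue" (len 13), cursors c3@2 c1@6 c2@8 c4@13, authorship .3...1.2....4
After op 6 (insert('k')): buffer="hektodekpekmtcuek" (len 17), cursors c3@3 c1@8 c2@11 c4@17, authorship .33...11.22....44
After op 7 (move_left): buffer="hektodekpekmtcuek" (len 17), cursors c3@2 c1@7 c2@10 c4@16, authorship .33...11.22....44

Answer: hektodekpekmtcuek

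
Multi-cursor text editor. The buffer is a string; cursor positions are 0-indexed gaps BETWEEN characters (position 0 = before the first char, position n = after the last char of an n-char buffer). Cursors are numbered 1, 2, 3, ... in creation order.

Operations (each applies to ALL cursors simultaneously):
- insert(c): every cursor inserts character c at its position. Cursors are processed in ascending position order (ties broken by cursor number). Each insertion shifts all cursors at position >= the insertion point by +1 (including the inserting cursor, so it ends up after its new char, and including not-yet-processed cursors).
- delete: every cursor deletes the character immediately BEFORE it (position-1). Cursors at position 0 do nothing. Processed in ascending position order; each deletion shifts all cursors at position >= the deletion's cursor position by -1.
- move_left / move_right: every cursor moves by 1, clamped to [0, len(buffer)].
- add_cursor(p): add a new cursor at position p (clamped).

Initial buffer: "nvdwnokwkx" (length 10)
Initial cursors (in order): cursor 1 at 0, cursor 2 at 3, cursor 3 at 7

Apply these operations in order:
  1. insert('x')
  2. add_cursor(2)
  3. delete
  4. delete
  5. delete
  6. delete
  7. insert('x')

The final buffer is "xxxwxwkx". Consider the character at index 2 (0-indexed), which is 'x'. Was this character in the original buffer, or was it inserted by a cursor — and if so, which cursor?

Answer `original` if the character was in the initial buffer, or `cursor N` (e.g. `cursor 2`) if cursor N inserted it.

After op 1 (insert('x')): buffer="xnvdxwnokxwkx" (len 13), cursors c1@1 c2@5 c3@10, authorship 1...2....3...
After op 2 (add_cursor(2)): buffer="xnvdxwnokxwkx" (len 13), cursors c1@1 c4@2 c2@5 c3@10, authorship 1...2....3...
After op 3 (delete): buffer="vdwnokwkx" (len 9), cursors c1@0 c4@0 c2@2 c3@6, authorship .........
After op 4 (delete): buffer="vwnowkx" (len 7), cursors c1@0 c4@0 c2@1 c3@4, authorship .......
After op 5 (delete): buffer="wnwkx" (len 5), cursors c1@0 c2@0 c4@0 c3@2, authorship .....
After op 6 (delete): buffer="wwkx" (len 4), cursors c1@0 c2@0 c4@0 c3@1, authorship ....
After op 7 (insert('x')): buffer="xxxwxwkx" (len 8), cursors c1@3 c2@3 c4@3 c3@5, authorship 124.3...
Authorship (.=original, N=cursor N): 1 2 4 . 3 . . .
Index 2: author = 4

Answer: cursor 4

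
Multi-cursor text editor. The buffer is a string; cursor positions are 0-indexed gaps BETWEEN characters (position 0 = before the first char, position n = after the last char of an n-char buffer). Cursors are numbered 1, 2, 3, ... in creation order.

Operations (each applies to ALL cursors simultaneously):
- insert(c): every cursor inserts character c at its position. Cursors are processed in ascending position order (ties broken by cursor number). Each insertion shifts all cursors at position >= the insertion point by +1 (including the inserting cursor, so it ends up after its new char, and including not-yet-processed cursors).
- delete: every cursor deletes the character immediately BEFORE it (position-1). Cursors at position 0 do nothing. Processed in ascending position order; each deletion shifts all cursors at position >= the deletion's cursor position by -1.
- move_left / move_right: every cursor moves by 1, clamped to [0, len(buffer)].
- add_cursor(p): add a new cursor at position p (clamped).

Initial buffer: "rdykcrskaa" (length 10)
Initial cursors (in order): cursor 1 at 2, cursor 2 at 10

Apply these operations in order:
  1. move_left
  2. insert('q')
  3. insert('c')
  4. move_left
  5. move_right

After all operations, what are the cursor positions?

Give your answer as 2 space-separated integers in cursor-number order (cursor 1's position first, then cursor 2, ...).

Answer: 3 13

Derivation:
After op 1 (move_left): buffer="rdykcrskaa" (len 10), cursors c1@1 c2@9, authorship ..........
After op 2 (insert('q')): buffer="rqdykcrskaqa" (len 12), cursors c1@2 c2@11, authorship .1........2.
After op 3 (insert('c')): buffer="rqcdykcrskaqca" (len 14), cursors c1@3 c2@13, authorship .11........22.
After op 4 (move_left): buffer="rqcdykcrskaqca" (len 14), cursors c1@2 c2@12, authorship .11........22.
After op 5 (move_right): buffer="rqcdykcrskaqca" (len 14), cursors c1@3 c2@13, authorship .11........22.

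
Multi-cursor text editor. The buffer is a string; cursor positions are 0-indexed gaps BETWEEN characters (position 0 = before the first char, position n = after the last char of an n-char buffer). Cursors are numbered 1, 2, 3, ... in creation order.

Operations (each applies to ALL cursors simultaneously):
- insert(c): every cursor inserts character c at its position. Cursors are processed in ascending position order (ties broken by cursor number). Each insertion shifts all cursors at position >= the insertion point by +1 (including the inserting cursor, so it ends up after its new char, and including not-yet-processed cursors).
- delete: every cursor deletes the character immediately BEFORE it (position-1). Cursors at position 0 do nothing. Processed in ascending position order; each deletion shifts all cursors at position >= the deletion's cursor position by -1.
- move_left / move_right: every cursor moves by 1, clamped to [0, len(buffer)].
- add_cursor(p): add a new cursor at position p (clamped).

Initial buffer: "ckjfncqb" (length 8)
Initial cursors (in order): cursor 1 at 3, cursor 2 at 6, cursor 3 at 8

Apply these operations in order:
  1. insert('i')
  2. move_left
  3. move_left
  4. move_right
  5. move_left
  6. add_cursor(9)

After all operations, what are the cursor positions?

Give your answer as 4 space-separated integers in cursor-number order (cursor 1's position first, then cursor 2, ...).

Answer: 2 6 9 9

Derivation:
After op 1 (insert('i')): buffer="ckjifnciqbi" (len 11), cursors c1@4 c2@8 c3@11, authorship ...1...2..3
After op 2 (move_left): buffer="ckjifnciqbi" (len 11), cursors c1@3 c2@7 c3@10, authorship ...1...2..3
After op 3 (move_left): buffer="ckjifnciqbi" (len 11), cursors c1@2 c2@6 c3@9, authorship ...1...2..3
After op 4 (move_right): buffer="ckjifnciqbi" (len 11), cursors c1@3 c2@7 c3@10, authorship ...1...2..3
After op 5 (move_left): buffer="ckjifnciqbi" (len 11), cursors c1@2 c2@6 c3@9, authorship ...1...2..3
After op 6 (add_cursor(9)): buffer="ckjifnciqbi" (len 11), cursors c1@2 c2@6 c3@9 c4@9, authorship ...1...2..3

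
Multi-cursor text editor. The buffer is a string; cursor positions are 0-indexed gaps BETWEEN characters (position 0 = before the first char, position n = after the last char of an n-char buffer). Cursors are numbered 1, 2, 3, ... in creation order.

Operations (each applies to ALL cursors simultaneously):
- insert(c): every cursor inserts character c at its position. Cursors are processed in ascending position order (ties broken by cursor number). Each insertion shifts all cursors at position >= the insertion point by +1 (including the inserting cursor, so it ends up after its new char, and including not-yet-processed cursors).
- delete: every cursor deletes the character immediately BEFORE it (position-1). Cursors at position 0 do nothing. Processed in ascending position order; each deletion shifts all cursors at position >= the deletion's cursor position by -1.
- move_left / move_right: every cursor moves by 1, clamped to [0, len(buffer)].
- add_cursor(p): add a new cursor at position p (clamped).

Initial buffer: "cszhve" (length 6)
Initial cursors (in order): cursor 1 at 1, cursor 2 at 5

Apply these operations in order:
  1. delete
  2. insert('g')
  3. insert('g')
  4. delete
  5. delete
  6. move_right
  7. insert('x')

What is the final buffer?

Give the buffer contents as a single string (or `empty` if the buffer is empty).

After op 1 (delete): buffer="szhe" (len 4), cursors c1@0 c2@3, authorship ....
After op 2 (insert('g')): buffer="gszhge" (len 6), cursors c1@1 c2@5, authorship 1...2.
After op 3 (insert('g')): buffer="ggszhgge" (len 8), cursors c1@2 c2@7, authorship 11...22.
After op 4 (delete): buffer="gszhge" (len 6), cursors c1@1 c2@5, authorship 1...2.
After op 5 (delete): buffer="szhe" (len 4), cursors c1@0 c2@3, authorship ....
After op 6 (move_right): buffer="szhe" (len 4), cursors c1@1 c2@4, authorship ....
After op 7 (insert('x')): buffer="sxzhex" (len 6), cursors c1@2 c2@6, authorship .1...2

Answer: sxzhex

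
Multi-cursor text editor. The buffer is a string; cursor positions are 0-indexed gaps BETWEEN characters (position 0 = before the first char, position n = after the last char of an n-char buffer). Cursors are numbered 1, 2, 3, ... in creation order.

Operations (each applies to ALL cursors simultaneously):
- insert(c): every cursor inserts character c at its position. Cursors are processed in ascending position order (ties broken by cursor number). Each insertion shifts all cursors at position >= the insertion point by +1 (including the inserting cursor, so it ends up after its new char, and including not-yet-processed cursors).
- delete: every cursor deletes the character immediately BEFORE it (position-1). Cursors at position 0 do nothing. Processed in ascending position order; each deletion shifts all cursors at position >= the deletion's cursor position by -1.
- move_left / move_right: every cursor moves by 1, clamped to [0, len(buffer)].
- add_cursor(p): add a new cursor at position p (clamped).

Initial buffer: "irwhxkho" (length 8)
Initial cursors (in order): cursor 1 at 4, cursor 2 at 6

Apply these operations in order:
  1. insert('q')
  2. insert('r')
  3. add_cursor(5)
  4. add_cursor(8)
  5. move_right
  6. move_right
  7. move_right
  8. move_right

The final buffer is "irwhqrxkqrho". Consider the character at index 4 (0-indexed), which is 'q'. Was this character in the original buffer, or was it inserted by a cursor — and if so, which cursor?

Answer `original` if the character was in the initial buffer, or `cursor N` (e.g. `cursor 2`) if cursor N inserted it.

After op 1 (insert('q')): buffer="irwhqxkqho" (len 10), cursors c1@5 c2@8, authorship ....1..2..
After op 2 (insert('r')): buffer="irwhqrxkqrho" (len 12), cursors c1@6 c2@10, authorship ....11..22..
After op 3 (add_cursor(5)): buffer="irwhqrxkqrho" (len 12), cursors c3@5 c1@6 c2@10, authorship ....11..22..
After op 4 (add_cursor(8)): buffer="irwhqrxkqrho" (len 12), cursors c3@5 c1@6 c4@8 c2@10, authorship ....11..22..
After op 5 (move_right): buffer="irwhqrxkqrho" (len 12), cursors c3@6 c1@7 c4@9 c2@11, authorship ....11..22..
After op 6 (move_right): buffer="irwhqrxkqrho" (len 12), cursors c3@7 c1@8 c4@10 c2@12, authorship ....11..22..
After op 7 (move_right): buffer="irwhqrxkqrho" (len 12), cursors c3@8 c1@9 c4@11 c2@12, authorship ....11..22..
After op 8 (move_right): buffer="irwhqrxkqrho" (len 12), cursors c3@9 c1@10 c2@12 c4@12, authorship ....11..22..
Authorship (.=original, N=cursor N): . . . . 1 1 . . 2 2 . .
Index 4: author = 1

Answer: cursor 1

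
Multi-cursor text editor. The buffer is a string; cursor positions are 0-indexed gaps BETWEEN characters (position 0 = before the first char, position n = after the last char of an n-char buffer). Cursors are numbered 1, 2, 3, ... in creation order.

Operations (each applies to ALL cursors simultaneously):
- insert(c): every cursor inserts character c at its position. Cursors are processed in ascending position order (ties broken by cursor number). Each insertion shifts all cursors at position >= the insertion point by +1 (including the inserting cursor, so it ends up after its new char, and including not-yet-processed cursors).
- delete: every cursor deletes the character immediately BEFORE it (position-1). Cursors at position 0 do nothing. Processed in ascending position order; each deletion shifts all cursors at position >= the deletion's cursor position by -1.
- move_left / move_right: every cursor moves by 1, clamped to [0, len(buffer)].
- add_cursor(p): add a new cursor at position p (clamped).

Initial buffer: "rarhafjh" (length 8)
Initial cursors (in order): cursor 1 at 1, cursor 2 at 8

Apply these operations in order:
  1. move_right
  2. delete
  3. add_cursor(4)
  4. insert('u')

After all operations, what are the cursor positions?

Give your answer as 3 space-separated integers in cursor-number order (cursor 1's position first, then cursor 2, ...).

Answer: 2 9 6

Derivation:
After op 1 (move_right): buffer="rarhafjh" (len 8), cursors c1@2 c2@8, authorship ........
After op 2 (delete): buffer="rrhafj" (len 6), cursors c1@1 c2@6, authorship ......
After op 3 (add_cursor(4)): buffer="rrhafj" (len 6), cursors c1@1 c3@4 c2@6, authorship ......
After op 4 (insert('u')): buffer="rurhaufju" (len 9), cursors c1@2 c3@6 c2@9, authorship .1...3..2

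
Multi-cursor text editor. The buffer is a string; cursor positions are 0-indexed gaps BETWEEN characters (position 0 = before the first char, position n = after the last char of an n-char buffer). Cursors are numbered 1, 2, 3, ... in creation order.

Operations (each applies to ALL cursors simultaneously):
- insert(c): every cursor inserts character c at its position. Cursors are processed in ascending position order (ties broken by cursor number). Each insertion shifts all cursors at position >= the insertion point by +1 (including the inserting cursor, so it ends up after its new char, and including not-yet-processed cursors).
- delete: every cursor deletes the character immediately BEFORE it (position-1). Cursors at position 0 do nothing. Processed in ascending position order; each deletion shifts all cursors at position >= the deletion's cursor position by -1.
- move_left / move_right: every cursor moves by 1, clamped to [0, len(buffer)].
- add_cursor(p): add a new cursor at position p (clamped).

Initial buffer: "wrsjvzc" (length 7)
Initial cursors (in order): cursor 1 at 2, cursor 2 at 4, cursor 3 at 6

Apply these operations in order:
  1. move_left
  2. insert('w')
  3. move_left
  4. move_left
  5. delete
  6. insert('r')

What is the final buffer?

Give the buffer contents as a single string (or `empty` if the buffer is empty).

Answer: rwwrswrvwzc

Derivation:
After op 1 (move_left): buffer="wrsjvzc" (len 7), cursors c1@1 c2@3 c3@5, authorship .......
After op 2 (insert('w')): buffer="wwrswjvwzc" (len 10), cursors c1@2 c2@5 c3@8, authorship .1..2..3..
After op 3 (move_left): buffer="wwrswjvwzc" (len 10), cursors c1@1 c2@4 c3@7, authorship .1..2..3..
After op 4 (move_left): buffer="wwrswjvwzc" (len 10), cursors c1@0 c2@3 c3@6, authorship .1..2..3..
After op 5 (delete): buffer="wwswvwzc" (len 8), cursors c1@0 c2@2 c3@4, authorship .1.2.3..
After op 6 (insert('r')): buffer="rwwrswrvwzc" (len 11), cursors c1@1 c2@4 c3@7, authorship 1.12.23.3..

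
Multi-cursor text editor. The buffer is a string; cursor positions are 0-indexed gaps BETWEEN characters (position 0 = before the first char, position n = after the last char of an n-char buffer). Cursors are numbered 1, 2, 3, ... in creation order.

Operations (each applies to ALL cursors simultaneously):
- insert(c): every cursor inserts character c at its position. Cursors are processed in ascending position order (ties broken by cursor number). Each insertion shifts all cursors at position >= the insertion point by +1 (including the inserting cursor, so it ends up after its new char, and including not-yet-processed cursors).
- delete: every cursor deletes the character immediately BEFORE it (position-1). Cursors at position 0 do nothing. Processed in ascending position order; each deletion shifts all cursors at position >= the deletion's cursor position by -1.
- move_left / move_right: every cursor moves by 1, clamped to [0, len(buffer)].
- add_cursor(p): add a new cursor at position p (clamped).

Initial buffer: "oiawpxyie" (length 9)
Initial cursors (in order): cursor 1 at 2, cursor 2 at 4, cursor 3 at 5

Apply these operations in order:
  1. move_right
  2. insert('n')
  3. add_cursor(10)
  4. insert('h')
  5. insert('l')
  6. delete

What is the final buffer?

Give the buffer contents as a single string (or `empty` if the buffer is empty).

After op 1 (move_right): buffer="oiawpxyie" (len 9), cursors c1@3 c2@5 c3@6, authorship .........
After op 2 (insert('n')): buffer="oianwpnxnyie" (len 12), cursors c1@4 c2@7 c3@9, authorship ...1..2.3...
After op 3 (add_cursor(10)): buffer="oianwpnxnyie" (len 12), cursors c1@4 c2@7 c3@9 c4@10, authorship ...1..2.3...
After op 4 (insert('h')): buffer="oianhwpnhxnhyhie" (len 16), cursors c1@5 c2@9 c3@12 c4@14, authorship ...11..22.33.4..
After op 5 (insert('l')): buffer="oianhlwpnhlxnhlyhlie" (len 20), cursors c1@6 c2@11 c3@15 c4@18, authorship ...111..222.333.44..
After op 6 (delete): buffer="oianhwpnhxnhyhie" (len 16), cursors c1@5 c2@9 c3@12 c4@14, authorship ...11..22.33.4..

Answer: oianhwpnhxnhyhie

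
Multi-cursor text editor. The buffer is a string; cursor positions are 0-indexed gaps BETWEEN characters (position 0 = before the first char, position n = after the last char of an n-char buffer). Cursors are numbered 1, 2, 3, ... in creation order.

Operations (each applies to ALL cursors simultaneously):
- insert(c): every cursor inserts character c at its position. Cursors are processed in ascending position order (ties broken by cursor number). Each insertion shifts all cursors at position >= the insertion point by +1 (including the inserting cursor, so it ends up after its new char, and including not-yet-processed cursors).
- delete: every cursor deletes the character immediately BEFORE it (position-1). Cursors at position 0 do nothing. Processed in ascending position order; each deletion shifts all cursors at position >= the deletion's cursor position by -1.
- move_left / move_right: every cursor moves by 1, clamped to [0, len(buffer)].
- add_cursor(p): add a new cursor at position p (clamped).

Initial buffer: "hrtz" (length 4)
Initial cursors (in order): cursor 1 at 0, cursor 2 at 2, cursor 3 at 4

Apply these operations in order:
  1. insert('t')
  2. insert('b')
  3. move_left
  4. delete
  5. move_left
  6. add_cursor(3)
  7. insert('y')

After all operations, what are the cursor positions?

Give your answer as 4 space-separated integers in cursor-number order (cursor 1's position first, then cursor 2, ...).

Answer: 1 4 9 6

Derivation:
After op 1 (insert('t')): buffer="thrttzt" (len 7), cursors c1@1 c2@4 c3@7, authorship 1..2..3
After op 2 (insert('b')): buffer="tbhrtbtztb" (len 10), cursors c1@2 c2@6 c3@10, authorship 11..22..33
After op 3 (move_left): buffer="tbhrtbtztb" (len 10), cursors c1@1 c2@5 c3@9, authorship 11..22..33
After op 4 (delete): buffer="bhrbtzb" (len 7), cursors c1@0 c2@3 c3@6, authorship 1..2..3
After op 5 (move_left): buffer="bhrbtzb" (len 7), cursors c1@0 c2@2 c3@5, authorship 1..2..3
After op 6 (add_cursor(3)): buffer="bhrbtzb" (len 7), cursors c1@0 c2@2 c4@3 c3@5, authorship 1..2..3
After op 7 (insert('y')): buffer="ybhyrybtyzb" (len 11), cursors c1@1 c2@4 c4@6 c3@9, authorship 11.2.42.3.3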